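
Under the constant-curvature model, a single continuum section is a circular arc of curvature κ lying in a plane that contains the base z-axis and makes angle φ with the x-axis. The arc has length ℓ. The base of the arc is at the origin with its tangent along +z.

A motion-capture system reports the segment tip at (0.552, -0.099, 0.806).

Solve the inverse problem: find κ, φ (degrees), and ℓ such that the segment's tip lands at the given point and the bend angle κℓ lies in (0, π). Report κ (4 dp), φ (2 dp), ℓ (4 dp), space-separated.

ρ = √(x²+y²) = √(0.552² + -0.099²) = 0.56081
φ = atan2(y, x) mod 360° = atan2(-0.099, 0.552) = 349.8322°
|p|² = ρ² + z² = 0.56081² + 0.806² = 0.96414
κ = 2ρ / |p|² = 2×0.56081 / 0.96414 = 1.16333
θ = 2·atan2(ρ, z) = 2·atan2(0.56081, 0.806) = 1.21579 rad
ℓ = θ/κ = 1.21579/1.16333 = 1.04509

1.1633 349.83 1.0451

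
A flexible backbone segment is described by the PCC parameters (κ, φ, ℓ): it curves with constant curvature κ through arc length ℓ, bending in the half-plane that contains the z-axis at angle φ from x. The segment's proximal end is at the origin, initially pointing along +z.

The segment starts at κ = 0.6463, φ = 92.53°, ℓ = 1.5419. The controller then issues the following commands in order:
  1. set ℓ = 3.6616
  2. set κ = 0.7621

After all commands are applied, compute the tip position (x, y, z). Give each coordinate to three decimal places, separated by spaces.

-0.112 2.542 0.451

initial: κ=0.6463, φ=92.53°, ℓ=1.5419
cmd 1: set ℓ=3.6616 → (κ,φ,ℓ)=(0.6463,92.53°,3.6616) → tip=(-0.1171,2.6500,1.0828)
cmd 2: set κ=0.7621 → (κ,φ,ℓ)=(0.7621,92.53°,3.6616) → tip=(-0.1123,2.5418,0.4513)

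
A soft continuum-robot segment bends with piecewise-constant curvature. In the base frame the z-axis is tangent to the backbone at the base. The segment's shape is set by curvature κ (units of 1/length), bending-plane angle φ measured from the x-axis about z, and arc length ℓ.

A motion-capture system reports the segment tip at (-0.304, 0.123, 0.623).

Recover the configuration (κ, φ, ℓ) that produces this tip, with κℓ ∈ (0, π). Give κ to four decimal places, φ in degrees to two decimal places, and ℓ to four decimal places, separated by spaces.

1.3232 157.97 0.7324

ρ = √(x²+y²) = √(-0.304² + 0.123²) = 0.32794
φ = atan2(y, x) mod 360° = atan2(0.123, -0.304) = 157.9715°
|p|² = ρ² + z² = 0.32794² + 0.623² = 0.49567
κ = 2ρ / |p|² = 2×0.32794 / 0.49567 = 1.32321
θ = 2·atan2(ρ, z) = 2·atan2(0.32794, 0.623) = 0.96907 rad
ℓ = θ/κ = 0.96907/1.32321 = 0.73236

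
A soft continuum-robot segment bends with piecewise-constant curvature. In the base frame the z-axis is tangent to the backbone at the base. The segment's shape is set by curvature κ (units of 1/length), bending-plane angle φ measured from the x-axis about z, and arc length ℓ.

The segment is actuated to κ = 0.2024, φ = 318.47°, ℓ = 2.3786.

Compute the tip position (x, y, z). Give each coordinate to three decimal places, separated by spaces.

θ = κ·ℓ = 0.2024 × 2.3786 = 0.48143 rad
ρ = (1 − cos θ)/κ = (1 − 0.88633)/0.2024 = 0.56159
z = sin θ / κ = 0.46305/0.2024 = 2.28778
x = ρ cos φ = 0.56159 × cos(318.47°) = 0.42041
y = ρ sin φ = 0.56159 × sin(318.47°) = -0.37234

0.420 -0.372 2.288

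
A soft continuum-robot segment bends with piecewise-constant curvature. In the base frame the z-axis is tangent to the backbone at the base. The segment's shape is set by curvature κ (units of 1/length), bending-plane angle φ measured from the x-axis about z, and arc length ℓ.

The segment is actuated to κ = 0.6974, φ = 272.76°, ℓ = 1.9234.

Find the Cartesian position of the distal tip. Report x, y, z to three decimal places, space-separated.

0.053 -1.107 1.396

θ = κ·ℓ = 0.6974 × 1.9234 = 1.34138 rad
ρ = (1 − cos θ)/κ = (1 − 0.22741)/0.6974 = 1.10781
z = sin θ / κ = 0.97380/0.6974 = 1.39633
x = ρ cos φ = 1.10781 × cos(272.76°) = 0.05334
y = ρ sin φ = 1.10781 × sin(272.76°) = -1.10653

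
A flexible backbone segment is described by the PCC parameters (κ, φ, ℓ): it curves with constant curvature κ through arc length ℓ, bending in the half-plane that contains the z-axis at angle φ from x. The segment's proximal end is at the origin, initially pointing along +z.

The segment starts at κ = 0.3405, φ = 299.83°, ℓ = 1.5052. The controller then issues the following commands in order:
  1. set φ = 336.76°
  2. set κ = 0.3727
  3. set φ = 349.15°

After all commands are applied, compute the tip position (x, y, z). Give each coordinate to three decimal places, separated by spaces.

0.404 -0.077 1.427

initial: κ=0.3405, φ=299.83°, ℓ=1.5052
cmd 1: set φ=336.76° → (κ,φ,ℓ)=(0.3405,336.76°,1.5052) → tip=(0.3467,-0.1489,1.4402)
cmd 2: set κ=0.3727 → (κ,φ,ℓ)=(0.3727,336.76°,1.5052) → tip=(0.3779,-0.1623,1.4275)
cmd 3: set φ=349.15° → (κ,φ,ℓ)=(0.3727,349.15°,1.5052) → tip=(0.4039,-0.0774,1.4275)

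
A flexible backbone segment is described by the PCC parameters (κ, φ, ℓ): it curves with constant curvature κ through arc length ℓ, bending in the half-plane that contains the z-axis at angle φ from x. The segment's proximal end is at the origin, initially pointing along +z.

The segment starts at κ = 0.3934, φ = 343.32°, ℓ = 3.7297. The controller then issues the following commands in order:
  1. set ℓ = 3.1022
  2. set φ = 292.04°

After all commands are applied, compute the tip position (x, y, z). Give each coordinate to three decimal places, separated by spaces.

0.626 -1.547 2.387

initial: κ=0.3934, φ=343.32°, ℓ=3.7297
cmd 1: set ℓ=3.1022 → (κ,φ,ℓ)=(0.3934,343.32°,3.1022) → tip=(1.5991,-0.4792,2.3875)
cmd 2: set φ=292.04° → (κ,φ,ℓ)=(0.3934,292.04°,3.1022) → tip=(0.6264,-1.5474,2.3875)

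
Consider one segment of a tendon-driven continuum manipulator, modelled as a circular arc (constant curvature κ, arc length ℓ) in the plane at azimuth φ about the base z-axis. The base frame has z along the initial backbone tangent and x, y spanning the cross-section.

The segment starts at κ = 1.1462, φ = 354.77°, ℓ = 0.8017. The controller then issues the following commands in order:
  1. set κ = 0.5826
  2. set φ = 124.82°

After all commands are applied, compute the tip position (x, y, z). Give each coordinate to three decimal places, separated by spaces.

-0.105 0.151 0.773

initial: κ=1.1462, φ=354.77°, ℓ=0.8017
cmd 1: set κ=0.5826 → (κ,φ,ℓ)=(0.5826,354.77°,0.8017) → tip=(0.1831,-0.0168,0.7729)
cmd 2: set φ=124.82° → (κ,φ,ℓ)=(0.5826,124.82°,0.8017) → tip=(-0.1050,0.1509,0.7729)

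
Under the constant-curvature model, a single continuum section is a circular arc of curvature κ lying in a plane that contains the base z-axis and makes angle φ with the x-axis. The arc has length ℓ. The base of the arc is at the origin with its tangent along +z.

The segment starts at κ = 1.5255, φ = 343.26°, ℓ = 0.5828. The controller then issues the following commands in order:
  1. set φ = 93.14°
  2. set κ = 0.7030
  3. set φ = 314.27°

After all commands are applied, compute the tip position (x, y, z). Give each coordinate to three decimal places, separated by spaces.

initial: κ=1.5255, φ=343.26°, ℓ=0.5828
cmd 1: set φ=93.14° → (κ,φ,ℓ)=(1.5255,93.14°,0.5828) → tip=(-0.0133,0.2421,0.5090)
cmd 2: set κ=0.7030 → (κ,φ,ℓ)=(0.7030,93.14°,0.5828) → tip=(-0.0064,0.1176,0.5666)
cmd 3: set φ=314.27° → (κ,φ,ℓ)=(0.7030,314.27°,0.5828) → tip=(0.0822,-0.0843,0.5666)

0.082 -0.084 0.567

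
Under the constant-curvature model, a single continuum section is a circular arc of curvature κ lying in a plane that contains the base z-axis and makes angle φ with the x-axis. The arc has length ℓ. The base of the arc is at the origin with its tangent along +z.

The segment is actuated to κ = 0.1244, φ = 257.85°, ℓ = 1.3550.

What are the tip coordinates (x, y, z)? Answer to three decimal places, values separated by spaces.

θ = κ·ℓ = 0.1244 × 1.3550 = 0.16856 rad
ρ = (1 − cos θ)/κ = (1 − 0.98583)/0.1244 = 0.11393
z = sin θ / κ = 0.16776/0.1244 = 1.34859
x = ρ cos φ = 0.11393 × cos(257.85°) = -0.02398
y = ρ sin φ = 0.11393 × sin(257.85°) = -0.11138

-0.024 -0.111 1.349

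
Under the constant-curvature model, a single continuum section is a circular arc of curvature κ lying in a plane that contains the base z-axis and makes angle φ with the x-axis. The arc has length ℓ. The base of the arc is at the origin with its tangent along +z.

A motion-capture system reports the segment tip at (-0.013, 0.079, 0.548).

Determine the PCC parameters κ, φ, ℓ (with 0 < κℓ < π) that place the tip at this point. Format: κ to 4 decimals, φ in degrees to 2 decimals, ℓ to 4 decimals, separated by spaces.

0.5221 99.34 0.5558

ρ = √(x²+y²) = √(-0.013² + 0.079²) = 0.08006
φ = atan2(y, x) mod 360° = atan2(0.079, -0.013) = 99.3447°
|p|² = ρ² + z² = 0.08006² + 0.548² = 0.30671
κ = 2ρ / |p|² = 2×0.08006 / 0.30671 = 0.52207
θ = 2·atan2(ρ, z) = 2·atan2(0.08006, 0.548) = 0.29015 rad
ℓ = θ/κ = 0.29015/0.52207 = 0.55577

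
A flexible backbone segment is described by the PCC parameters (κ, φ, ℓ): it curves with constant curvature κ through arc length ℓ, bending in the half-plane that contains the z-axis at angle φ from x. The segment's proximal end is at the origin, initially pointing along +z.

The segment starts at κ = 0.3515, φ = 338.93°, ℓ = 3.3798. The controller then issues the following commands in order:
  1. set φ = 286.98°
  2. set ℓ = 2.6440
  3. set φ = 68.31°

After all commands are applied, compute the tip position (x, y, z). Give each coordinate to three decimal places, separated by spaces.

0.422 1.062 2.279

initial: κ=0.3515, φ=338.93°, ℓ=3.3798
cmd 1: set φ=286.98° → (κ,φ,ℓ)=(0.3515,286.98°,3.3798) → tip=(0.5205,-1.7046,2.6390)
cmd 2: set ℓ=2.6440 → (κ,φ,ℓ)=(0.3515,286.98°,2.6440) → tip=(0.3337,-1.0929,2.2795)
cmd 3: set φ=68.31° → (κ,φ,ℓ)=(0.3515,68.31°,2.6440) → tip=(0.4223,1.0618,2.2795)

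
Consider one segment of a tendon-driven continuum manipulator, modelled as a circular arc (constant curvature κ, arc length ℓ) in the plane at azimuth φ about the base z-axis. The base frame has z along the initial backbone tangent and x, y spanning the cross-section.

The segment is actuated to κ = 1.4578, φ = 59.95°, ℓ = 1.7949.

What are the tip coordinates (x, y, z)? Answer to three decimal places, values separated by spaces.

θ = κ·ℓ = 1.4578 × 1.7949 = 2.61661 rad
ρ = (1 − cos θ)/κ = (1 − -0.86533)/1.4578 = 1.27955
z = sin θ / κ = 0.50120/1.4578 = 0.34381
x = ρ cos φ = 1.27955 × cos(59.95°) = 0.64074
y = ρ sin φ = 1.27955 × sin(59.95°) = 1.10757

0.641 1.108 0.344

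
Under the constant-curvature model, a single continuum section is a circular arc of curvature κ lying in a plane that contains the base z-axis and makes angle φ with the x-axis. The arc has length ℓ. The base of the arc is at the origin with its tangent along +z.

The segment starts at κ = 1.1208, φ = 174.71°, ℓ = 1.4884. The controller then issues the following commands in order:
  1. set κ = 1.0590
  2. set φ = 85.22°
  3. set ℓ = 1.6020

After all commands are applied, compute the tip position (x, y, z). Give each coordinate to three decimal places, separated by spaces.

0.089 1.059 0.937

initial: κ=1.1208, φ=174.71°, ℓ=1.4884
cmd 1: set κ=1.0590 → (κ,φ,ℓ)=(1.0590,174.71°,1.4884) → tip=(-0.9454,0.0875,0.9443)
cmd 2: set φ=85.22° → (κ,φ,ℓ)=(1.0590,85.22°,1.4884) → tip=(0.0791,0.9461,0.9443)
cmd 3: set ℓ=1.6020 → (κ,φ,ℓ)=(1.0590,85.22°,1.6020) → tip=(0.0886,1.0590,0.9368)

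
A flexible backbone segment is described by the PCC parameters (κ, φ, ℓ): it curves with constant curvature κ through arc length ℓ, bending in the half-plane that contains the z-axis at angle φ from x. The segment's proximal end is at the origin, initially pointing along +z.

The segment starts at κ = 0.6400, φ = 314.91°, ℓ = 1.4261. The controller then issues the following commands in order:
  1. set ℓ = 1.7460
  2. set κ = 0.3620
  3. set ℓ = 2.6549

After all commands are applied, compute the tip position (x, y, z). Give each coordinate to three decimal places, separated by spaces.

initial: κ=0.6400, φ=314.91°, ℓ=1.4261
cmd 1: set ℓ=1.7460 → (κ,φ,ℓ)=(0.6400,314.91°,1.7460) → tip=(0.6200,-0.6219,1.4047)
cmd 2: set κ=0.3620 → (κ,φ,ℓ)=(0.3620,314.91°,1.7460) → tip=(0.3768,-0.3779,1.6320)
cmd 3: set ℓ=2.6549 → (κ,φ,ℓ)=(0.3620,314.91°,2.6549) → tip=(0.8335,-0.8361,2.2647)

0.833 -0.836 2.265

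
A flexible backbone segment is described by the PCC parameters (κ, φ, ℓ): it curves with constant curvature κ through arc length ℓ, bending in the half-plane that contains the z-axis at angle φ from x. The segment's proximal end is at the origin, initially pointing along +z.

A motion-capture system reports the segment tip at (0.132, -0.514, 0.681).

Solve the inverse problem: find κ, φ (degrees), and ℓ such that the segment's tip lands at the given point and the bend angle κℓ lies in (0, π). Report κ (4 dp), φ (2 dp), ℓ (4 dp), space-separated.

1.4239 284.40 0.9298

ρ = √(x²+y²) = √(0.132² + -0.514²) = 0.53068
φ = atan2(y, x) mod 360° = atan2(-0.514, 0.132) = 284.4028°
|p|² = ρ² + z² = 0.53068² + 0.681² = 0.74538
κ = 2ρ / |p|² = 2×0.53068 / 0.74538 = 1.42391
θ = 2·atan2(ρ, z) = 2·atan2(0.53068, 0.681) = 1.32394 rad
ℓ = θ/κ = 1.32394/1.42391 = 0.92979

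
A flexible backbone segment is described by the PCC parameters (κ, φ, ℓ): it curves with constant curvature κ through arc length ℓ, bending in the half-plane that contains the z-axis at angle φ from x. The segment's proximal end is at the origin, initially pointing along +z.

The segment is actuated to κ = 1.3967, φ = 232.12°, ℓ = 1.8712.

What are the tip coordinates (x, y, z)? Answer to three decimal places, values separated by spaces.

-0.819 -1.053 0.361

θ = κ·ℓ = 1.3967 × 1.8712 = 2.61351 rad
ρ = (1 − cos θ)/κ = (1 − -0.86377)/1.3967 = 1.33441
z = sin θ / κ = 0.50388/1.3967 = 0.36077
x = ρ cos φ = 1.33441 × cos(232.12°) = -0.81934
y = ρ sin φ = 1.33441 × sin(232.12°) = -1.05325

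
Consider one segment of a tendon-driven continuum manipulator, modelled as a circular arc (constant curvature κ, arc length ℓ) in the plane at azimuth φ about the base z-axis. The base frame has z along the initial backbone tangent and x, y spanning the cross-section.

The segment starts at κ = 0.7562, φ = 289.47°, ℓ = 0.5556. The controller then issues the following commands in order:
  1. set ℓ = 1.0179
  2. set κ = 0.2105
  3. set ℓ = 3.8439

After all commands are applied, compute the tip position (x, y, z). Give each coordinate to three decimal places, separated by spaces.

initial: κ=0.7562, φ=289.47°, ℓ=0.5556
cmd 1: set ℓ=1.0179 → (κ,φ,ℓ)=(0.7562,289.47°,1.0179) → tip=(0.1243,-0.3515,0.9203)
cmd 2: set κ=0.2105 → (κ,φ,ℓ)=(0.2105,289.47°,1.0179) → tip=(0.0362,-0.1024,1.0101)
cmd 3: set ℓ=3.8439 → (κ,φ,ℓ)=(0.2105,289.47°,3.8439) → tip=(0.4907,-1.3879,3.4380)

0.491 -1.388 3.438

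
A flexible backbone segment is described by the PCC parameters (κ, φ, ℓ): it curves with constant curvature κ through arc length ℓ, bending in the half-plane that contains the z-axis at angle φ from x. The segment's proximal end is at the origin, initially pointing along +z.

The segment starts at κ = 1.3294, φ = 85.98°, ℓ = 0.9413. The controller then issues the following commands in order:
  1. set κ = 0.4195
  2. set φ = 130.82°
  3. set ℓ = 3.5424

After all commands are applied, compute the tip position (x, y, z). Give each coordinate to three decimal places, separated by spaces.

initial: κ=1.3294, φ=85.98°, ℓ=0.9413
cmd 1: set κ=0.4195 → (κ,φ,ℓ)=(0.4195,85.98°,0.9413) → tip=(0.0129,0.1830,0.9170)
cmd 2: set φ=130.82° → (κ,φ,ℓ)=(0.4195,130.82°,0.9413) → tip=(-0.1199,0.1388,0.9170)
cmd 3: set ℓ=3.5424 → (κ,φ,ℓ)=(0.4195,130.82°,3.5424) → tip=(-1.4263,1.6513,2.3752)

-1.426 1.651 2.375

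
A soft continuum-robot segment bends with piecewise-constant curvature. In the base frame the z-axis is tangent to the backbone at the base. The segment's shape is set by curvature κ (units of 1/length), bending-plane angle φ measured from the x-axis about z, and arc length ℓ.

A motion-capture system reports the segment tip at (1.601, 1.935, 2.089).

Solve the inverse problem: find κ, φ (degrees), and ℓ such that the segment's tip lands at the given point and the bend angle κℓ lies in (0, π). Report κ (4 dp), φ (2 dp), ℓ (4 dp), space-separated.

ρ = √(x²+y²) = √(1.601² + 1.935²) = 2.51146
φ = atan2(y, x) mod 360° = atan2(1.935, 1.601) = 50.3960°
|p|² = ρ² + z² = 2.51146² + 2.089² = 10.67135
κ = 2ρ / |p|² = 2×2.51146 / 10.67135 = 0.47069
θ = 2·atan2(ρ, z) = 2·atan2(2.51146, 2.089) = 1.75394 rad
ℓ = θ/κ = 1.75394/0.47069 = 3.72631

0.4707 50.40 3.7263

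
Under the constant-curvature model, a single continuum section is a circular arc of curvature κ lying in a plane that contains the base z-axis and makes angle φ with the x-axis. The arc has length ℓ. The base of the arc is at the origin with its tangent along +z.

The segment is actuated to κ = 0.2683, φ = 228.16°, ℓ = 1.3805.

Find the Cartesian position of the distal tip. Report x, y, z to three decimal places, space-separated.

-0.169 -0.188 1.349

θ = κ·ℓ = 0.2683 × 1.3805 = 0.37039 rad
ρ = (1 − cos θ)/κ = (1 − 0.93219)/0.2683 = 0.25275
z = sin θ / κ = 0.36198/0.2683 = 1.34915
x = ρ cos φ = 0.25275 × cos(228.16°) = -0.16860
y = ρ sin φ = 0.25275 × sin(228.16°) = -0.18830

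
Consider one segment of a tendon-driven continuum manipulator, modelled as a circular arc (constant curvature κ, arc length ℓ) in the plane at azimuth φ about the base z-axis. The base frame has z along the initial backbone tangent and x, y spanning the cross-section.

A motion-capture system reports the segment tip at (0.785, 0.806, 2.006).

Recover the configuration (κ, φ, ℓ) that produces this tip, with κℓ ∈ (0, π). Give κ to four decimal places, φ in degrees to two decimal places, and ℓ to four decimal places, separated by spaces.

0.4254 45.76 2.4033

ρ = √(x²+y²) = √(0.785² + 0.806²) = 1.12510
φ = atan2(y, x) mod 360° = atan2(0.806, 0.785) = 45.7562°
|p|² = ρ² + z² = 1.12510² + 2.006² = 5.28990
κ = 2ρ / |p|² = 2×1.12510 / 5.28990 = 0.42538
θ = 2·atan2(ρ, z) = 2·atan2(1.12510, 2.006) = 1.02230 rad
ℓ = θ/κ = 1.02230/0.42538 = 2.40327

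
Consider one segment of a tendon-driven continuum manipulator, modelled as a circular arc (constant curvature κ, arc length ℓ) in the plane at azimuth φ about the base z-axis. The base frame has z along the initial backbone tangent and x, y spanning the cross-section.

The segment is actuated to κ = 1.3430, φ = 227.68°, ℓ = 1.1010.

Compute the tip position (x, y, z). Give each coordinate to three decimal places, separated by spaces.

θ = κ·ℓ = 1.3430 × 1.1010 = 1.47864 rad
ρ = (1 − cos θ)/κ = (1 − 0.09202)/1.3430 = 0.67608
z = sin θ / κ = 0.99576/1.3430 = 0.74144
x = ρ cos φ = 0.67608 × cos(227.68°) = -0.45519
y = ρ sin φ = 0.67608 × sin(227.68°) = -0.49989

-0.455 -0.500 0.741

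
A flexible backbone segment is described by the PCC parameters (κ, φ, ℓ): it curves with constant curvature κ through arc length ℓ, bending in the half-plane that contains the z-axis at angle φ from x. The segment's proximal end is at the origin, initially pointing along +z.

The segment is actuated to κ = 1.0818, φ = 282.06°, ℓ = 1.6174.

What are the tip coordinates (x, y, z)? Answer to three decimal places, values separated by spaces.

θ = κ·ℓ = 1.0818 × 1.6174 = 1.74970 rad
ρ = (1 − cos θ)/κ = (1 − -0.17795)/1.0818 = 1.08888
z = sin θ / κ = 0.98404/1.0818 = 0.90963
x = ρ cos φ = 1.08888 × cos(282.06°) = 0.22751
y = ρ sin φ = 1.08888 × sin(282.06°) = -1.06485

0.228 -1.065 0.910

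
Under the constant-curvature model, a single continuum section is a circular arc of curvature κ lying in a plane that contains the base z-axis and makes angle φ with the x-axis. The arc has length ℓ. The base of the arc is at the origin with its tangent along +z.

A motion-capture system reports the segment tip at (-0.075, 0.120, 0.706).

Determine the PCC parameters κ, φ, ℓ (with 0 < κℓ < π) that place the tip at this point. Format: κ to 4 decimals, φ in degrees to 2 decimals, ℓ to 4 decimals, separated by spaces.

0.5459 122.01 0.7248

ρ = √(x²+y²) = √(-0.075² + 0.120²) = 0.14151
φ = atan2(y, x) mod 360° = atan2(0.120, -0.075) = 122.0054°
|p|² = ρ² + z² = 0.14151² + 0.706² = 0.51846
κ = 2ρ / |p|² = 2×0.14151 / 0.51846 = 0.54588
θ = 2·atan2(ρ, z) = 2·atan2(0.14151, 0.706) = 0.39563 rad
ℓ = θ/κ = 0.39563/0.54588 = 0.72476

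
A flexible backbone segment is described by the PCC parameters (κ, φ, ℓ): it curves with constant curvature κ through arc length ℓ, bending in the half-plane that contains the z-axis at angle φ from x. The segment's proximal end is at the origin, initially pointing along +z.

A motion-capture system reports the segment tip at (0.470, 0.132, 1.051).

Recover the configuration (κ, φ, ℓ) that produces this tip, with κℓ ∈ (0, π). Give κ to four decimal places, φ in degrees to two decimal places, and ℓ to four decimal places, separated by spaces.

ρ = √(x²+y²) = √(0.470² + 0.132²) = 0.48818
φ = atan2(y, x) mod 360° = atan2(0.132, 0.470) = 15.6875°
|p|² = ρ² + z² = 0.48818² + 1.051² = 1.34292
κ = 2ρ / |p|² = 2×0.48818 / 1.34292 = 0.72705
θ = 2·atan2(ρ, z) = 2·atan2(0.48818, 1.051) = 0.86968 rad
ℓ = θ/κ = 0.86968/0.72705 = 1.19619

0.7270 15.69 1.1962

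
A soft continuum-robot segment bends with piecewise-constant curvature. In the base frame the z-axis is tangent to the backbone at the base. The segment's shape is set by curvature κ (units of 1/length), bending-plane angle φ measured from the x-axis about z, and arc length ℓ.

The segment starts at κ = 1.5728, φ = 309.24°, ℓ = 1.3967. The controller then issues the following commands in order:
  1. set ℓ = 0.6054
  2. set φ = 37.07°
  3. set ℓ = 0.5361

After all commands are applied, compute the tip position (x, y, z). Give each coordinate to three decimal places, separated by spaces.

0.170 0.128 0.475

initial: κ=1.5728, φ=309.24°, ℓ=1.3967
cmd 1: set ℓ=0.6054 → (κ,φ,ℓ)=(1.5728,309.24°,0.6054) → tip=(0.1690,-0.2069,0.5180)
cmd 2: set φ=37.07° → (κ,φ,ℓ)=(1.5728,37.07°,0.6054) → tip=(0.2131,0.1610,0.5180)
cmd 3: set ℓ=0.5361 → (κ,φ,ℓ)=(1.5728,37.07°,0.5361) → tip=(0.1699,0.1284,0.4748)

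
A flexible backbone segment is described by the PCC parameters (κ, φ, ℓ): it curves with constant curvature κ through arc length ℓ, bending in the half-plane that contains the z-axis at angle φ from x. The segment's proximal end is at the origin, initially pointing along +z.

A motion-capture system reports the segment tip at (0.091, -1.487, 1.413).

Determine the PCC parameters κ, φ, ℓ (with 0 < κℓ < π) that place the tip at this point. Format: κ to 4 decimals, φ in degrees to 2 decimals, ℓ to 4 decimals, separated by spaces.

0.7067 273.50 2.2975

ρ = √(x²+y²) = √(0.091² + -1.487²) = 1.48978
φ = atan2(y, x) mod 360° = atan2(-1.487, 0.091) = 273.5020°
|p|² = ρ² + z² = 1.48978² + 1.413² = 4.21602
κ = 2ρ / |p|² = 2×1.48978 / 4.21602 = 0.70672
θ = 2·atan2(ρ, z) = 2·atan2(1.48978, 1.413) = 1.62369 rad
ℓ = θ/κ = 1.62369/0.70672 = 2.29748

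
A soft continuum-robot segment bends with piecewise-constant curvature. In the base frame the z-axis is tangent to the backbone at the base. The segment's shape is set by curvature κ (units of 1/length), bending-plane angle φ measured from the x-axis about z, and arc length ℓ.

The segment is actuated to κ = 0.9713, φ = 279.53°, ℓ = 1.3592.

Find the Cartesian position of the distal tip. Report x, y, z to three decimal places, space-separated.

0.128 -0.764 0.997

θ = κ·ℓ = 0.9713 × 1.3592 = 1.32019 rad
ρ = (1 − cos θ)/κ = (1 − 0.24799)/0.9713 = 0.77423
z = sin θ / κ = 0.96876/0.9713 = 0.99739
x = ρ cos φ = 0.77423 × cos(279.53°) = 0.12818
y = ρ sin φ = 0.77423 × sin(279.53°) = -0.76354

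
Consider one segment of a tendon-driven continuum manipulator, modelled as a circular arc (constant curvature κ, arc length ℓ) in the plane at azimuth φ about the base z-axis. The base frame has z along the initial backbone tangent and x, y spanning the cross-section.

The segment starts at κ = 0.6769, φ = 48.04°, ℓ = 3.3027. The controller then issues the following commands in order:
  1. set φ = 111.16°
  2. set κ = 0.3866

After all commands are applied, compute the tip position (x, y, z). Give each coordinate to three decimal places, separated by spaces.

initial: κ=0.6769, φ=48.04°, ℓ=3.3027
cmd 1: set φ=111.16° → (κ,φ,ℓ)=(0.6769,111.16°,3.3027) → tip=(-0.8623,2.2276,1.1627)
cmd 2: set κ=0.3866 → (κ,φ,ℓ)=(0.3866,111.16°,3.3027) → tip=(-0.6632,1.7133,2.4757)

-0.663 1.713 2.476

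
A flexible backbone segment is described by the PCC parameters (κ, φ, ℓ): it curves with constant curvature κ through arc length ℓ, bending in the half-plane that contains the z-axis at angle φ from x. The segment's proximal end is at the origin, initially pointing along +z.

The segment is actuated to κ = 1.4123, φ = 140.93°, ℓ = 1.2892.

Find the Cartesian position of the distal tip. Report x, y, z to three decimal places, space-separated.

θ = κ·ℓ = 1.4123 × 1.2892 = 1.82074 rad
ρ = (1 − cos θ)/κ = (1 − -0.24735)/1.4123 = 0.88320
z = sin θ / κ = 0.96893/1.4123 = 0.68606
x = ρ cos φ = 0.88320 × cos(140.93°) = -0.68570
y = ρ sin φ = 0.88320 × sin(140.93°) = 0.55666

-0.686 0.557 0.686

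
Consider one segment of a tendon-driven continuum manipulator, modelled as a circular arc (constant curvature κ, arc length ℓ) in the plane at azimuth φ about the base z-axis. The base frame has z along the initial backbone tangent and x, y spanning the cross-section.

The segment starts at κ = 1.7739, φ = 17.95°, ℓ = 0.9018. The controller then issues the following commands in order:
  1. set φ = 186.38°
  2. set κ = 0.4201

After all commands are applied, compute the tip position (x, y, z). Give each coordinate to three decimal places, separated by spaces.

initial: κ=1.7739, φ=17.95°, ℓ=0.9018
cmd 1: set φ=186.38° → (κ,φ,ℓ)=(1.7739,186.38°,0.9018) → tip=(-0.5764,-0.0645,0.5635)
cmd 2: set κ=0.4201 → (κ,φ,ℓ)=(0.4201,186.38°,0.9018) → tip=(-0.1677,-0.0188,0.8804)

-0.168 -0.019 0.880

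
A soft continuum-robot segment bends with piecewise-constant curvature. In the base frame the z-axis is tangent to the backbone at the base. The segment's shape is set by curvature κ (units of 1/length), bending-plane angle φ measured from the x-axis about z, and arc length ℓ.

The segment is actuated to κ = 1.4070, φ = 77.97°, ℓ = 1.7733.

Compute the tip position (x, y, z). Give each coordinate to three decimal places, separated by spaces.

0.266 1.250 0.428

θ = κ·ℓ = 1.4070 × 1.7733 = 2.49503 rad
ρ = (1 − cos θ)/κ = (1 − -0.79816)/1.4070 = 1.27801
z = sin θ / κ = 0.60244/1.4070 = 0.42818
x = ρ cos φ = 1.27801 × cos(77.97°) = 0.26637
y = ρ sin φ = 1.27801 × sin(77.97°) = 1.24994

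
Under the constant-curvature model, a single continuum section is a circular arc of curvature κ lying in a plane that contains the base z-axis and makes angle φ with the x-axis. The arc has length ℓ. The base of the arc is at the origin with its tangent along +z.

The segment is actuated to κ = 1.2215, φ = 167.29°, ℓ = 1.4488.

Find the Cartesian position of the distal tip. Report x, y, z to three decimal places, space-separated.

-0.956 0.216 0.803

θ = κ·ℓ = 1.2215 × 1.4488 = 1.76971 rad
ρ = (1 − cos θ)/κ = (1 − -0.19760)/1.2215 = 0.98044
z = sin θ / κ = 0.98028/1.2215 = 0.80252
x = ρ cos φ = 0.98044 × cos(167.29°) = -0.95641
y = ρ sin φ = 0.98044 × sin(167.29°) = 0.21571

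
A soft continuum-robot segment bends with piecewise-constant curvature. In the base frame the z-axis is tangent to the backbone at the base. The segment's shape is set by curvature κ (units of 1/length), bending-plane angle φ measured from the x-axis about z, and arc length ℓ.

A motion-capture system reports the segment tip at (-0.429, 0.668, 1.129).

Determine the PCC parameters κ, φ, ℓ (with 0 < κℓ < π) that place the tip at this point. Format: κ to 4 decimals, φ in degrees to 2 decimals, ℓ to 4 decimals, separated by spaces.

ρ = √(x²+y²) = √(-0.429² + 0.668²) = 0.79389
φ = atan2(y, x) mod 360° = atan2(0.668, -0.429) = 122.7092°
|p|² = ρ² + z² = 0.79389² + 1.129² = 1.90491
κ = 2ρ / |p|² = 2×0.79389 / 1.90491 = 0.83352
θ = 2·atan2(ρ, z) = 2·atan2(0.79389, 1.129) = 1.22572 rad
ℓ = θ/κ = 1.22572/0.83352 = 1.47052

0.8335 122.71 1.4705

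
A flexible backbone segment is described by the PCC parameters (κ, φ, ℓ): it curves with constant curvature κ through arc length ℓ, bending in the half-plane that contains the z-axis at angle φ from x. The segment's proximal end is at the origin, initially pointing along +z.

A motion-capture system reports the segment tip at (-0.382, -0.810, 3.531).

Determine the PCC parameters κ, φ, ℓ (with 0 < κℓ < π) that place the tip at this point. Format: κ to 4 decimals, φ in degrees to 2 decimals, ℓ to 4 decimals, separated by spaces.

0.1350 244.75 3.6805

ρ = √(x²+y²) = √(-0.382² + -0.810²) = 0.89556
φ = atan2(y, x) mod 360° = atan2(-0.810, -0.382) = 244.7512°
|p|² = ρ² + z² = 0.89556² + 3.531² = 13.26999
κ = 2ρ / |p|² = 2×0.89556 / 13.26999 = 0.13497
θ = 2·atan2(ρ, z) = 2·atan2(0.89556, 3.531) = 0.49678 rad
ℓ = θ/κ = 0.49678/0.13497 = 3.68053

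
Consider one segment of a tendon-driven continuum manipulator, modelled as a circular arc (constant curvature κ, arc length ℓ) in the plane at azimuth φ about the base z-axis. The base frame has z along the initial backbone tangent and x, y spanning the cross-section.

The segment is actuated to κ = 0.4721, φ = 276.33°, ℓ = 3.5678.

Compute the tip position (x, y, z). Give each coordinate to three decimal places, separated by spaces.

θ = κ·ℓ = 0.4721 × 3.5678 = 1.68436 rad
ρ = (1 − cos θ)/κ = (1 − -0.11332)/0.4721 = 2.35823
z = sin θ / κ = 0.99356/0.4721 = 2.10455
x = ρ cos φ = 2.35823 × cos(276.33°) = 0.26001
y = ρ sin φ = 2.35823 × sin(276.33°) = -2.34385

0.260 -2.344 2.105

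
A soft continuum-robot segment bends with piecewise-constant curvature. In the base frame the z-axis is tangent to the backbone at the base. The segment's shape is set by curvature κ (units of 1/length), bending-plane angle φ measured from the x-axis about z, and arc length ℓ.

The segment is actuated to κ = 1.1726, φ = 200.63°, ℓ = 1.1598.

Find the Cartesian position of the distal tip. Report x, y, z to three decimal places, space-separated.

-0.631 -0.238 0.834

θ = κ·ℓ = 1.1726 × 1.1598 = 1.35998 rad
ρ = (1 − cos θ)/κ = (1 − 0.20926)/1.1726 = 0.67435
z = sin θ / κ = 0.97786/1.1726 = 0.83393
x = ρ cos φ = 0.67435 × cos(200.63°) = -0.63111
y = ρ sin φ = 0.67435 × sin(200.63°) = -0.23760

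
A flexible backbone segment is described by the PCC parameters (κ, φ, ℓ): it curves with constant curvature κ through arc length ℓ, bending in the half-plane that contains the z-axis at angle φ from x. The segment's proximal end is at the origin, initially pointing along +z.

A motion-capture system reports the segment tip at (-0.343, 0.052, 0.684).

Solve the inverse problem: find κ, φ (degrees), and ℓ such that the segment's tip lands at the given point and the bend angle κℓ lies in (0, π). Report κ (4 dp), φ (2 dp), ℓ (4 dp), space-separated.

1.1796 171.38 0.7959

ρ = √(x²+y²) = √(-0.343² + 0.052²) = 0.34692
φ = atan2(y, x) mod 360° = atan2(0.052, -0.343) = 171.3794°
|p|² = ρ² + z² = 0.34692² + 0.684² = 0.58821
κ = 2ρ / |p|² = 2×0.34692 / 0.58821 = 1.17958
θ = 2·atan2(ρ, z) = 2·atan2(0.34692, 0.684) = 0.93877 rad
ℓ = θ/κ = 0.93877/1.17958 = 0.79585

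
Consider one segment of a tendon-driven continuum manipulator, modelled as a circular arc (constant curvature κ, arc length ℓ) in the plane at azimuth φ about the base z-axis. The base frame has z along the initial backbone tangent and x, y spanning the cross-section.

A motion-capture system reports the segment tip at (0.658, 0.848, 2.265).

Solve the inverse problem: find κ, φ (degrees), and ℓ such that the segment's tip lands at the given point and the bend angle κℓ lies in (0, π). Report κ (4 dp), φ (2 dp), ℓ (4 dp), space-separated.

ρ = √(x²+y²) = √(0.658² + 0.848²) = 1.07334
φ = atan2(y, x) mod 360° = atan2(0.848, 0.658) = 52.1906°
|p|² = ρ² + z² = 1.07334² + 2.265² = 6.28229
κ = 2ρ / |p|² = 2×1.07334 / 6.28229 = 0.34170
θ = 2·atan2(ρ, z) = 2·atan2(1.07334, 2.265) = 0.88507 rad
ℓ = θ/κ = 0.88507/0.34170 = 2.59017

0.3417 52.19 2.5902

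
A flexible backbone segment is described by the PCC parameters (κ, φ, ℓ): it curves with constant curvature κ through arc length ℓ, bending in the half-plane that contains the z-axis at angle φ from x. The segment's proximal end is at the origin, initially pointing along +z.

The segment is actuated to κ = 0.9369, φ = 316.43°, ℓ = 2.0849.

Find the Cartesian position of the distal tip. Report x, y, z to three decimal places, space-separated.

1.062 -1.010 0.990

θ = κ·ℓ = 0.9369 × 2.0849 = 1.95334 rad
ρ = (1 − cos θ)/κ = (1 − -0.37328)/0.9369 = 1.46577
z = sin θ / κ = 0.92772/0.9369 = 0.99020
x = ρ cos φ = 1.46577 × cos(316.43°) = 1.06200
y = ρ sin φ = 1.46577 × sin(316.43°) = -1.01027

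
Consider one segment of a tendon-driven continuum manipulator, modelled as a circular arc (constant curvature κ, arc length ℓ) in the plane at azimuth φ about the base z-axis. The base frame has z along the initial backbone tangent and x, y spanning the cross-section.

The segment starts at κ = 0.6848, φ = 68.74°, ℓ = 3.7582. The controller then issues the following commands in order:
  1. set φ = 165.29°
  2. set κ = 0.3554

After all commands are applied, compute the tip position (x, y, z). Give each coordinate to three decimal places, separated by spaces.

-2.087 0.548 2.736

initial: κ=0.6848, φ=68.74°, ℓ=3.7582
cmd 1: set φ=165.29° → (κ,φ,ℓ)=(0.6848,165.29°,3.7582) → tip=(-2.6031,0.6834,0.7855)
cmd 2: set κ=0.3554 → (κ,φ,ℓ)=(0.3554,165.29°,3.7582) → tip=(-2.0875,0.5480,2.7363)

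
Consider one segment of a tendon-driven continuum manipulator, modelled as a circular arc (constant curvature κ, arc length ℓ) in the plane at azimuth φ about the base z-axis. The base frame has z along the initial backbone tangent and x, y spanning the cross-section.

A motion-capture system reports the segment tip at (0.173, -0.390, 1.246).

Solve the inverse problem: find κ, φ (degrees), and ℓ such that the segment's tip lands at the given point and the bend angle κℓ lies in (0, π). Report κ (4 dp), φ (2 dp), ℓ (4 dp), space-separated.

ρ = √(x²+y²) = √(0.173² + -0.390²) = 0.42665
φ = atan2(y, x) mod 360° = atan2(-0.390, 0.173) = 293.9216°
|p|² = ρ² + z² = 0.42665² + 1.246² = 1.73455
κ = 2ρ / |p|² = 2×0.42665 / 1.73455 = 0.49194
θ = 2·atan2(ρ, z) = 2·atan2(0.42665, 1.246) = 0.65980 rad
ℓ = θ/κ = 0.65980/0.49194 = 1.34122

0.4919 293.92 1.3412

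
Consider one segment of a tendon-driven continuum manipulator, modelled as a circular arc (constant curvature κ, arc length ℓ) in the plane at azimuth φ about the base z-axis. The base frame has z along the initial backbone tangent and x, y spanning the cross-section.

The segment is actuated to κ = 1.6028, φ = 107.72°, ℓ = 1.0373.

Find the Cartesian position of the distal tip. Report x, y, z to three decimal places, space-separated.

-0.207 0.649 0.621

θ = κ·ℓ = 1.6028 × 1.0373 = 1.66258 rad
ρ = (1 − cos θ)/κ = (1 − -0.09166)/1.6028 = 0.68110
z = sin θ / κ = 0.99579/1.6028 = 0.62128
x = ρ cos φ = 0.68110 × cos(107.72°) = -0.20730
y = ρ sin φ = 0.68110 × sin(107.72°) = 0.64878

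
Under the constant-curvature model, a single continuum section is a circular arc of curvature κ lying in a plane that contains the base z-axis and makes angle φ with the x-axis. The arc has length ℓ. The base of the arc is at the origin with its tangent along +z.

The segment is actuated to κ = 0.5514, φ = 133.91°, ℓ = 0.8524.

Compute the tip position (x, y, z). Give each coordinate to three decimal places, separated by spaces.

-0.136 0.142 0.821

θ = κ·ℓ = 0.5514 × 0.8524 = 0.47001 rad
ρ = (1 − cos θ)/κ = (1 − 0.89156)/0.5514 = 0.19666
z = sin θ / κ = 0.45290/0.5514 = 0.82136
x = ρ cos φ = 0.19666 × cos(133.91°) = -0.13639
y = ρ sin φ = 0.19666 × sin(133.91°) = 0.14168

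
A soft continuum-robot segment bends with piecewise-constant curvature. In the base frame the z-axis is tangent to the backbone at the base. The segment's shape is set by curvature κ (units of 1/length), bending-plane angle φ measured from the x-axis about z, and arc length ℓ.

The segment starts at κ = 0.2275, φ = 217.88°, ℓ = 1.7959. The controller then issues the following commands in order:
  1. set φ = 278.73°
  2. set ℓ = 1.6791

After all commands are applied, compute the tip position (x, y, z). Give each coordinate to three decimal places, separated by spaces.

initial: κ=0.2275, φ=217.88°, ℓ=1.7959
cmd 1: set φ=278.73° → (κ,φ,ℓ)=(0.2275,278.73°,1.7959) → tip=(0.0549,-0.3576,1.7464)
cmd 2: set ℓ=1.6791 → (κ,φ,ℓ)=(0.2275,278.73°,1.6791) → tip=(0.0481,-0.3132,1.6386)

0.048 -0.313 1.639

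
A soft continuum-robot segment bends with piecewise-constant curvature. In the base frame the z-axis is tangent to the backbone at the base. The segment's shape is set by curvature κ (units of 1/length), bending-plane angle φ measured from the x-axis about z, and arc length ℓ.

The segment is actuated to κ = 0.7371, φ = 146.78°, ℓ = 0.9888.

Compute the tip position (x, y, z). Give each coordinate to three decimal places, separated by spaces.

-0.288 0.189 0.904

θ = κ·ℓ = 0.7371 × 0.9888 = 0.72884 rad
ρ = (1 − cos θ)/κ = (1 − 0.74594)/0.7371 = 0.34467
z = sin θ / κ = 0.66601/0.7371 = 0.90355
x = ρ cos φ = 0.34467 × cos(146.78°) = -0.28834
y = ρ sin φ = 0.34467 × sin(146.78°) = 0.18883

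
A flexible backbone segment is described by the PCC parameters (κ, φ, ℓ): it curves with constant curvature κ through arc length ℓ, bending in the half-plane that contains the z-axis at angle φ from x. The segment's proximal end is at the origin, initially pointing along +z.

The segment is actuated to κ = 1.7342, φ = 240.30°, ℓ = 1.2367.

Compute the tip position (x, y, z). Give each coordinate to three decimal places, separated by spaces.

-0.441 -0.773 0.484

θ = κ·ℓ = 1.7342 × 1.2367 = 2.14469 rad
ρ = (1 − cos θ)/κ = (1 − -0.54290)/1.7342 = 0.88969
z = sin θ / κ = 0.83980/1.7342 = 0.48426
x = ρ cos φ = 0.88969 × cos(240.30°) = -0.44081
y = ρ sin φ = 0.88969 × sin(240.30°) = -0.77281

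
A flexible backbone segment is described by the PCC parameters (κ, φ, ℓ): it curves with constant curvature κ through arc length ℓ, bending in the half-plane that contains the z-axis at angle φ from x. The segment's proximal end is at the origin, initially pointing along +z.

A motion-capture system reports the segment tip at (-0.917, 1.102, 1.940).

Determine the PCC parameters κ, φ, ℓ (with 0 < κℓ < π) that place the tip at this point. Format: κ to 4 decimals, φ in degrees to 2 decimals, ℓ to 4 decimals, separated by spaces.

0.4927 129.76 2.5831

ρ = √(x²+y²) = √(-0.917² + 1.102²) = 1.43363
φ = atan2(y, x) mod 360° = atan2(1.102, -0.917) = 129.7646°
|p|² = ρ² + z² = 1.43363² + 1.940² = 5.81889
κ = 2ρ / |p|² = 2×1.43363 / 5.81889 = 0.49275
θ = 2·atan2(ρ, z) = 2·atan2(1.43363, 1.940) = 1.27283 rad
ℓ = θ/κ = 1.27283/0.49275 = 2.58311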